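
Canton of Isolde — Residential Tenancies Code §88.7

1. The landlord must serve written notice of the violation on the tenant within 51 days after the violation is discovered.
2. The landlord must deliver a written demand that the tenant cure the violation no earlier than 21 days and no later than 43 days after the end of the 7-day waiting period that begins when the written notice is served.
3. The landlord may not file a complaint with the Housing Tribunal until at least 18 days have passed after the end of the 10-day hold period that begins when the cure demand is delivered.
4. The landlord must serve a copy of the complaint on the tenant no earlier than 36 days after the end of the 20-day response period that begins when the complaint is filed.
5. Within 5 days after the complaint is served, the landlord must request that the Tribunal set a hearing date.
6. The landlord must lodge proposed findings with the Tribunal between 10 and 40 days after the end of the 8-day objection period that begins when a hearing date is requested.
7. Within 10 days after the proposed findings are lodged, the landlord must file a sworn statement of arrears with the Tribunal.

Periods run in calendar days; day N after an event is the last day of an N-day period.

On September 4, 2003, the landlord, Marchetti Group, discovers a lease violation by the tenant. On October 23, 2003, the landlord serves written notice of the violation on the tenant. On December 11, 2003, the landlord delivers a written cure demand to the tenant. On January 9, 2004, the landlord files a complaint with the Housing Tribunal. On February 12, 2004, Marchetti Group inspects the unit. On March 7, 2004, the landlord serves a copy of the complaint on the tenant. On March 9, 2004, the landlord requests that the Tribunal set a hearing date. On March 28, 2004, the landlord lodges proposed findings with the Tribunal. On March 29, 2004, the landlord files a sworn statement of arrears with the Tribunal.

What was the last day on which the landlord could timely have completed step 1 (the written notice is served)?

October 25, 2003

Step 1 runs from September 4, 2003, when the violation is discovered. 51 days after September 4, 2003 is October 25, 2003.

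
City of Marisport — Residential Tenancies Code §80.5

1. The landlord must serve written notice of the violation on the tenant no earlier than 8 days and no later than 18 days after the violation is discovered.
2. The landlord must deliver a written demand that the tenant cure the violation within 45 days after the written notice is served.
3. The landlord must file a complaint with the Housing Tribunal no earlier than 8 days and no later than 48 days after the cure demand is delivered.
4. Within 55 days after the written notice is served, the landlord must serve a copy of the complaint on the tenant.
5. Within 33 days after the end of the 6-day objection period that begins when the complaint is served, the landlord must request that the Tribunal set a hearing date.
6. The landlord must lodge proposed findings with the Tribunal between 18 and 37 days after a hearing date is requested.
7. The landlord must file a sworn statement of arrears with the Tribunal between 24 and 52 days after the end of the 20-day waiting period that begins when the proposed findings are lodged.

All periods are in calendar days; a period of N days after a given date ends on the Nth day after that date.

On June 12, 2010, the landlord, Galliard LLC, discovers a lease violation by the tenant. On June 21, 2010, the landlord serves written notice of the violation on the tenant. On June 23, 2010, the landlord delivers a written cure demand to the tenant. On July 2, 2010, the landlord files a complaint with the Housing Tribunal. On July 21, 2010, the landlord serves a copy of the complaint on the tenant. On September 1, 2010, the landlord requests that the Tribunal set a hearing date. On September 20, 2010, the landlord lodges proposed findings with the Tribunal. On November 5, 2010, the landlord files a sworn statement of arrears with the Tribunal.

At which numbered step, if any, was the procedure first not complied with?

Step 5

(1) the permitted window runs from June 12, 2010 + 8 = June 20, 2010 to June 12, 2010 + 18 = June 30, 2010; done June 21, 2010 — within the window.
(2) due by June 21, 2010 + 45 days = August 5, 2010; completed June 23, 2010, before the deadline.
(3) the permitted window runs from June 23, 2010 + 8 = July 1, 2010 to June 23, 2010 + 48 = August 10, 2010; done July 2, 2010 — within the window.
(4) due by June 21, 2010 + 55 days = August 15, 2010; July 21, 2010 is within that limit.
(5) due by July 27, 2010 + 33 days = August 29, 2010; September 1, 2010 misses that deadline by 3 days.
No need to go further; step 5 was not satisfied.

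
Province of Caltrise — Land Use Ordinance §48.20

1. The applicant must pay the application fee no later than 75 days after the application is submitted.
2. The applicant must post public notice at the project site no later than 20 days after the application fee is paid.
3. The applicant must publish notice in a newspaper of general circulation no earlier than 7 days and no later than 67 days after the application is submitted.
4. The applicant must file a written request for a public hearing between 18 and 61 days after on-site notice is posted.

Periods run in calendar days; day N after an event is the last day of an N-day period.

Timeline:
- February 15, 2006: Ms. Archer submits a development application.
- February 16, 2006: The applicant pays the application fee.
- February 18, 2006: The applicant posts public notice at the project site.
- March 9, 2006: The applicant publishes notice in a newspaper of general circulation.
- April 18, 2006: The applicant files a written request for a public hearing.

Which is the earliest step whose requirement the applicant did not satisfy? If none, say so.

(1) due by February 15, 2006 + 75 days = May 1, 2006; completed February 16, 2006, before the deadline.
(2) due by February 16, 2006 + 20 days = March 8, 2006; February 18, 2006 is within that limit.
(3) the permitted window runs from February 15, 2006 + 7 = February 22, 2006 to February 15, 2006 + 67 = April 23, 2006; March 9, 2006 falls inside that range.
(4) the permitted window runs from February 18, 2006 + 18 = March 8, 2006 to February 18, 2006 + 61 = April 20, 2006; done April 18, 2006, which is between those dates.

None — every step was satisfied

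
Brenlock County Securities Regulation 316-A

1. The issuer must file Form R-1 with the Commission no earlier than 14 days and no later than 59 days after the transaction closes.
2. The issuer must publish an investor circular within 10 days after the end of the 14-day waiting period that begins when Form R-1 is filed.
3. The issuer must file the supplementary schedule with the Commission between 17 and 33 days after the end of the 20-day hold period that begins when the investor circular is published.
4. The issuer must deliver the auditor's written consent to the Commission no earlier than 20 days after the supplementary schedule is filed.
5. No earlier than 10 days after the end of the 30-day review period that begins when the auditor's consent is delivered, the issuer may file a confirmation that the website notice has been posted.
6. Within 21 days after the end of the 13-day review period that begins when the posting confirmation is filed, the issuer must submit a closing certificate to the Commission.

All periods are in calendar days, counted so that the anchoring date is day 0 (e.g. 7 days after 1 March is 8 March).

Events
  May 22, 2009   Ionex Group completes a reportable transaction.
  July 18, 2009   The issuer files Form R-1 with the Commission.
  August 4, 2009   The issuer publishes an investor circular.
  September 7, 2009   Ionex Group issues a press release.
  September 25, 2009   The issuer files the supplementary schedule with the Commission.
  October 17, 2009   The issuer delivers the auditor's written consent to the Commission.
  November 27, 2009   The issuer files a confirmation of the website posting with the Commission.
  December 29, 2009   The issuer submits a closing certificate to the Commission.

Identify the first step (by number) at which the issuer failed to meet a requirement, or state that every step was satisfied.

(1) the permitted window runs from May 22, 2009 + 14 = June 5, 2009 to May 22, 2009 + 59 = July 20, 2009; done July 18, 2009, which is between those dates.
(2) due by August 1, 2009 + 10 days = August 11, 2009; August 4, 2009 is within that limit.
(3) the permitted window runs from August 24, 2009 + 17 = September 10, 2009 to August 24, 2009 + 33 = September 26, 2009; done September 25, 2009, which is between those dates.
(4) permitted from September 25, 2009 + 20 days = October 15, 2009 onward; done October 17, 2009 — permitted.
(5) permitted from November 16, 2009 + 10 days = November 26, 2009 onward; November 27, 2009 is on or after that date.
(6) due by December 10, 2009 + 21 days = December 31, 2009; done December 29, 2009 — timely.

None — every step was satisfied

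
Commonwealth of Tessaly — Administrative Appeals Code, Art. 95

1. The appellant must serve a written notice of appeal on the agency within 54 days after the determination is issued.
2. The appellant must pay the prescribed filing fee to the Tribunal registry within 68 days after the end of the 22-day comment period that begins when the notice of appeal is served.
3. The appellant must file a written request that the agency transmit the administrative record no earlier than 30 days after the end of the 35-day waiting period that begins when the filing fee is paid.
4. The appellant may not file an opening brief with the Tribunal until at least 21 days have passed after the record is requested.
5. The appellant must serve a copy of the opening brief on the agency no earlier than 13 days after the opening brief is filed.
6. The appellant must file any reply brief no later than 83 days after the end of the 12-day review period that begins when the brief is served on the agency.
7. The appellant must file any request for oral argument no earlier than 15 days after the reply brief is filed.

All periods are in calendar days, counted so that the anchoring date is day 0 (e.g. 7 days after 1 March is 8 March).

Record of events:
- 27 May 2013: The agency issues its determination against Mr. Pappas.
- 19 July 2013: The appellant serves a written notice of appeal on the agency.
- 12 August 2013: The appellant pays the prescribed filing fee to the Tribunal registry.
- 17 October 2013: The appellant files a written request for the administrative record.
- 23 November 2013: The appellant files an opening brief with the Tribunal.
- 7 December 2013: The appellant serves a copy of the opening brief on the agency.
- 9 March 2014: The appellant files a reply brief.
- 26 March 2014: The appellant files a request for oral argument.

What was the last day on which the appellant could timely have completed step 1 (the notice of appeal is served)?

Step 1 runs from 27 May 2013, when the determination is issued. 54 days after 27 May 2013 is 20 July 2013.

20 July 2013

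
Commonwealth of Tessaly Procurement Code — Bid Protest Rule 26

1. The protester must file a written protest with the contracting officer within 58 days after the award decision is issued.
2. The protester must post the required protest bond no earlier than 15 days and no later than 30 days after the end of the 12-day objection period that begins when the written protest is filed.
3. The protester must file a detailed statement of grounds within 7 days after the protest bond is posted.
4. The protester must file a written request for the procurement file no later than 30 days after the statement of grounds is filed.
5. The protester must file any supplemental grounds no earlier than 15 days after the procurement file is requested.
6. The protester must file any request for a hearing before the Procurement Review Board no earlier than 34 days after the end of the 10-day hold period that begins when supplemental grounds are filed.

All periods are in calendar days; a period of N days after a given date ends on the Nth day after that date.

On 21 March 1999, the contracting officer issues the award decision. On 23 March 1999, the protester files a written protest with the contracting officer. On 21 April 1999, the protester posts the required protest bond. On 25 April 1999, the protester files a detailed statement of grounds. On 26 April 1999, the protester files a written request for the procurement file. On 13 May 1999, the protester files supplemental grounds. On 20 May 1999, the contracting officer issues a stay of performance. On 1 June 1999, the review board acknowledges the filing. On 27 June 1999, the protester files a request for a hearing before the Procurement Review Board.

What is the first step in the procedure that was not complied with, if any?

None — every step was satisfied

Step 1: 58 days after 21 March 1999 (when the award decision is issued) is 18 May 1999; done 23 March 1999 — timely.
Step 2: the window is 15–30 days after 4 April 1999 (end of the 12-day objection period, which began when the written protest is filed on 23 March 1999), so 19 April 1999 through 4 May 1999; done 21 April 1999, which is between those dates.
Step 3: 7 days after 21 April 1999 (when the protest bond is posted) is 28 April 1999; 25 April 1999 is within that limit.
Step 4: 30 days after 25 April 1999 (when the statement of grounds is filed) is 25 May 1999; done 26 April 1999 — timely.
Step 5: the earliest permitted date is 15 days after 26 April 1999 (when the procurement file is requested), i.e. 11 May 1999; done 13 May 1999 — permitted.
Step 6: the earliest permitted date is 34 days after 23 May 1999 (end of the 10-day hold period, which began when supplemental grounds are filed on 13 May 1999), i.e. 26 June 1999; done 27 June 1999 — permitted.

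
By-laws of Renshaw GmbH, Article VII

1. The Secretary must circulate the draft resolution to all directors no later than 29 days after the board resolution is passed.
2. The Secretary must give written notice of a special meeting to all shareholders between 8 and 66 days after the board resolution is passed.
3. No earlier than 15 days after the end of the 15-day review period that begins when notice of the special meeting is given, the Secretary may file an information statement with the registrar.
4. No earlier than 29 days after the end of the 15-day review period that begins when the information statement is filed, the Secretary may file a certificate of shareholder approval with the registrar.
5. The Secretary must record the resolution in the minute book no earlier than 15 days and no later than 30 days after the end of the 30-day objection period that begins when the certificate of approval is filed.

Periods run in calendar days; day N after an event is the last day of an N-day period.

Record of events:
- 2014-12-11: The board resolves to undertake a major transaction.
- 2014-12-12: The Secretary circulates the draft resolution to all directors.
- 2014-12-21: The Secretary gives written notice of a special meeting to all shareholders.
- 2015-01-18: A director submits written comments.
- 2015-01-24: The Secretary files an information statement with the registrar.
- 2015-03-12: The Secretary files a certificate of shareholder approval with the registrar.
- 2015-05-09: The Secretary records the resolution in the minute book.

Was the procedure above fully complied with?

Yes

Step 1 — counting 29 days from 2014-12-11 (when the board resolution is passed) gives a deadline of 2015-01-09; done 2014-12-12 — timely.
Step 2 — 8 and 66 days from 2014-12-11 (when the board resolution is passed) are 2014-12-19 and 2015-02-15 respectively; 2014-12-21 falls inside that range.
Step 3 — must wait 15 days from 2015-01-05 (end of the 15-day review period, which began when notice of the special meeting is given on 2014-12-21), so not before 2015-01-20; 2015-01-24 is on or after that date.
Step 4 — must wait 29 days from 2015-02-08 (end of the 15-day review period, which began when the information statement is filed on 2015-01-24), so not before 2015-03-09; done 2015-03-12, after the minimum wait.
Step 5 — 15 and 30 days from 2015-04-11 (end of the 30-day objection period, which began when the certificate of approval is filed on 2015-03-12) are 2015-04-26 and 2015-05-11 respectively; done 2015-05-09, which is between those dates.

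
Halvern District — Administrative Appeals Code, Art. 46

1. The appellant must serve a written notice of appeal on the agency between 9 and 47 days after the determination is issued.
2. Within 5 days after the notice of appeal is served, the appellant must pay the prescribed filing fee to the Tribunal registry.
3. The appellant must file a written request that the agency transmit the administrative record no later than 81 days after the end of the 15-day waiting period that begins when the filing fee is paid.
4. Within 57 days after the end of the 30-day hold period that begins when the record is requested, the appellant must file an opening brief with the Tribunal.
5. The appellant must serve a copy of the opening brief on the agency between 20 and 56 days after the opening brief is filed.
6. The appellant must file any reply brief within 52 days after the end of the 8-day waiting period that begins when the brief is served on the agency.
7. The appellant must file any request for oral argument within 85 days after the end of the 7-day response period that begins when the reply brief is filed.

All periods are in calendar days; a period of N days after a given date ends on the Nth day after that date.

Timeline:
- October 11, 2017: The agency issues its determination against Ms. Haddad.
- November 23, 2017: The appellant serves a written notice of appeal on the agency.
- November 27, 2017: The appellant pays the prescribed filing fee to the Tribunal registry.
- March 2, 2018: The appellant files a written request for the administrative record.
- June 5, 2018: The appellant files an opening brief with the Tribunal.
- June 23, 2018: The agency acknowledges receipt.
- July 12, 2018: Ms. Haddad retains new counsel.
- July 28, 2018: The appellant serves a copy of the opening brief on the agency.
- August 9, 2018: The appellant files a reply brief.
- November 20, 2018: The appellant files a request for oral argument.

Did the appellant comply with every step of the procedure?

Step 1 — 9 and 47 days from October 11, 2017 (when the determination is issued) are October 20, 2017 and November 27, 2017 respectively; November 23, 2017 falls inside that range.
Step 2 — counting 5 days from November 23, 2017 (when the notice of appeal is served) gives a deadline of November 28, 2017; completed November 27, 2017, before the deadline.
Step 3 — counting 81 days from December 12, 2017 (end of the 15-day waiting period, which began when the filing fee is paid on November 27, 2017) gives a deadline of March 3, 2018; done March 2, 2018 — timely.
Step 4 — counting 57 days from April 1, 2018 (end of the 30-day hold period, which began when the record is requested on March 2, 2018) gives a deadline of May 28, 2018; done June 5, 2018 — 8 days late.

No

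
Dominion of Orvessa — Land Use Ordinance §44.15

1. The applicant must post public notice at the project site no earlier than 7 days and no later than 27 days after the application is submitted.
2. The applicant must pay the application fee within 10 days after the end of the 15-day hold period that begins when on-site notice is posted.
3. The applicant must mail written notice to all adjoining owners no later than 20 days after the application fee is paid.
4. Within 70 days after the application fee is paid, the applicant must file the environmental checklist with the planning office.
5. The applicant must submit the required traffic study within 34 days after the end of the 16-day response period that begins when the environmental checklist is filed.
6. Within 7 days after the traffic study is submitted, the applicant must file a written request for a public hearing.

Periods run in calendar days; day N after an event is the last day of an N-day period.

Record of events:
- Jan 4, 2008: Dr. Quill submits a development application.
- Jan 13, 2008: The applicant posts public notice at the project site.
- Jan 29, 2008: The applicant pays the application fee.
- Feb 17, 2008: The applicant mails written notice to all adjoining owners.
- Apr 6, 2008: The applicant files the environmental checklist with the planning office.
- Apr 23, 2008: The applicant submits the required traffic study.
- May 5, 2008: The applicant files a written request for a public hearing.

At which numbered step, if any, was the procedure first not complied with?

Step 6

Step 1: the window is 7–27 days after Jan 4, 2008 (when the application is submitted), so Jan 11, 2008 through Jan 31, 2008; Jan 13, 2008 falls inside that range.
Step 2: 10 days after Jan 28, 2008 (end of the 15-day hold period, which began when on-site notice is posted on Jan 13, 2008) is Feb 7, 2008; completed Jan 29, 2008, before the deadline.
Step 3: 20 days after Jan 29, 2008 (when the application fee is paid) is Feb 18, 2008; done Feb 17, 2008 — timely.
Step 4: 70 days after Jan 29, 2008 (when the application fee is paid) is Apr 8, 2008; Apr 6, 2008 is within that limit.
Step 5: 34 days after Apr 22, 2008 (end of the 16-day response period, which began when the environmental checklist is filed on Apr 6, 2008) is May 26, 2008; Apr 23, 2008 is within that limit.
Step 6: 7 days after Apr 23, 2008 (when the traffic study is submitted) is Apr 30, 2008; done May 5, 2008 — 5 days late.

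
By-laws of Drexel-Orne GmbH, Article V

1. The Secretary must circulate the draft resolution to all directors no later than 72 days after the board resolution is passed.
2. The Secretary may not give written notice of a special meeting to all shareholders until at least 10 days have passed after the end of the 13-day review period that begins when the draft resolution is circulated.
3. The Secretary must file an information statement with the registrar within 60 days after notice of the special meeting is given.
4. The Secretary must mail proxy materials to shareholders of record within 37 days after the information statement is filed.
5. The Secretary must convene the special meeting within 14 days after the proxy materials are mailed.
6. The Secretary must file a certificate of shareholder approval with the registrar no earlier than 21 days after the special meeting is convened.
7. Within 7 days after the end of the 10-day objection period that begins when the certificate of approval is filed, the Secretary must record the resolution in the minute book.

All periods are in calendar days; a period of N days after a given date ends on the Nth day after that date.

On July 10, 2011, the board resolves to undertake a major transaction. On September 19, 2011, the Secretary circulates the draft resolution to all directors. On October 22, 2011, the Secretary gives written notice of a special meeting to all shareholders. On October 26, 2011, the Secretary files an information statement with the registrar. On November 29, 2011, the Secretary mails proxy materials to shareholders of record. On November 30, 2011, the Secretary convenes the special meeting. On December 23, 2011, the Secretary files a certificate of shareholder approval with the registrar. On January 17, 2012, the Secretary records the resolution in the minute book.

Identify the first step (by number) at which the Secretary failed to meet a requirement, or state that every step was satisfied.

Step 7

(1) due by July 10, 2011 + 72 days = September 20, 2011; done September 19, 2011 — timely.
(2) permitted from October 2, 2011 + 10 days = October 12, 2011 onward; done October 22, 2011 — permitted.
(3) due by October 22, 2011 + 60 days = December 21, 2011; completed October 26, 2011, before the deadline.
(4) due by October 26, 2011 + 37 days = December 2, 2011; done November 29, 2011 — timely.
(5) due by November 29, 2011 + 14 days = December 13, 2011; completed November 30, 2011, before the deadline.
(6) permitted from November 30, 2011 + 21 days = December 21, 2011 onward; done December 23, 2011, after the minimum wait.
(7) due by January 2, 2012 + 7 days = January 9, 2012; not done until January 17, 2012, 8 days after the deadline.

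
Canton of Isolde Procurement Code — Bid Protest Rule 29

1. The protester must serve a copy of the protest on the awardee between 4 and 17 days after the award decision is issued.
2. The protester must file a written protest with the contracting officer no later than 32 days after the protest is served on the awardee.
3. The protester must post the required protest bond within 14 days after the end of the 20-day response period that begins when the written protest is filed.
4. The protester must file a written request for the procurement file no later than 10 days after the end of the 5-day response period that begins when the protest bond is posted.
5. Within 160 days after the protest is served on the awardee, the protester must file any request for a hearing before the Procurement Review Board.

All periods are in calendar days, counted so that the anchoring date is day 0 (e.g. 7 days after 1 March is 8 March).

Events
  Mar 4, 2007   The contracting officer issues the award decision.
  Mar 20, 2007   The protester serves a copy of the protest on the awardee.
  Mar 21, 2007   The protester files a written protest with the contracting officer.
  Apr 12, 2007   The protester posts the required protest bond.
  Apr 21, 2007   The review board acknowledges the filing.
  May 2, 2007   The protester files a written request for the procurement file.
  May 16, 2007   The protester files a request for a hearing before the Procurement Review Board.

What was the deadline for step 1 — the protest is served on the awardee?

Step 1 runs from Mar 4, 2007, when the award decision is issued. The window is 4–17 days after Mar 4, 2007; it closes on Mar 21, 2007.

Mar 21, 2007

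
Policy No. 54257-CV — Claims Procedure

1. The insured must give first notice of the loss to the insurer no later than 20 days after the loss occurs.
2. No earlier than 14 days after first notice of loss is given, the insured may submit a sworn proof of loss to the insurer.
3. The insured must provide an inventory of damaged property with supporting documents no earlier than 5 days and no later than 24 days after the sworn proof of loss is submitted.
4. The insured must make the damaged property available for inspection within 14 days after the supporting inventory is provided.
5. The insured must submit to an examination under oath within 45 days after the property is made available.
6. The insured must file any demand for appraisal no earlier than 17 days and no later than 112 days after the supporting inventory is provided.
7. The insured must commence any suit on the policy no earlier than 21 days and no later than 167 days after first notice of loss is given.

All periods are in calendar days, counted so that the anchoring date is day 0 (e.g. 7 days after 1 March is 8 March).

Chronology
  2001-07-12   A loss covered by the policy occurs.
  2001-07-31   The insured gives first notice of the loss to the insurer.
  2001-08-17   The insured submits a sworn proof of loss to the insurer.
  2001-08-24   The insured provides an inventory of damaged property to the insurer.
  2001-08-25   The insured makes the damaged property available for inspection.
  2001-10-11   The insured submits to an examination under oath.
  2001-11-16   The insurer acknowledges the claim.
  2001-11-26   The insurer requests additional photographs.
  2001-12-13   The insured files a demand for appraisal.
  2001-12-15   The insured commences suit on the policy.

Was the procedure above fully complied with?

No

(1) due by 2001-07-12 + 20 days = 2001-08-01; 2001-07-31 is within that limit.
(2) permitted from 2001-07-31 + 14 days = 2001-08-14 onward; done 2001-08-17 — permitted.
(3) the permitted window runs from 2001-08-17 + 5 = 2001-08-22 to 2001-08-17 + 24 = 2001-09-10; done 2001-08-24, which is between those dates.
(4) due by 2001-08-24 + 14 days = 2001-09-07; completed 2001-08-25, before the deadline.
(5) due by 2001-08-25 + 45 days = 2001-10-09; 2001-10-11 misses that deadline by 2 days.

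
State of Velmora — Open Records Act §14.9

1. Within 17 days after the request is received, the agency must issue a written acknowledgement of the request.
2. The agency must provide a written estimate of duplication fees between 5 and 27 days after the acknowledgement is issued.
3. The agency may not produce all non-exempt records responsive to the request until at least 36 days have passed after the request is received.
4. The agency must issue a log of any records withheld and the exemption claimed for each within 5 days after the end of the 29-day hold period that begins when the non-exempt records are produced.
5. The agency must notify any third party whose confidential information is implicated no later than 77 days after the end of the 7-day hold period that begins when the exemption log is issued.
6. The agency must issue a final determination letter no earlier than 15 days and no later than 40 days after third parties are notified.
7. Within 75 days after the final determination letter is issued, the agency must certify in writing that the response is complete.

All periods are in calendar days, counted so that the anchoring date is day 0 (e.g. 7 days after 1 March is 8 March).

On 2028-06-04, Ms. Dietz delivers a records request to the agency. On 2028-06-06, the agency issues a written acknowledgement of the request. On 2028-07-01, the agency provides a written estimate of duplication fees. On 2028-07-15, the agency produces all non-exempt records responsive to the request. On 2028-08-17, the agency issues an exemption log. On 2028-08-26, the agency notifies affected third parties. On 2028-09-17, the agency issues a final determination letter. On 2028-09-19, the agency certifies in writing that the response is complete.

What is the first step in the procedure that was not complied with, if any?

Step 1 — counting 17 days from 2028-06-04 (when the request is received) gives a deadline of 2028-06-21; completed 2028-06-06, before the deadline.
Step 2 — 5 and 27 days from 2028-06-06 (when the acknowledgement is issued) are 2028-06-11 and 2028-07-03 respectively; done 2028-07-01 — within the window.
Step 3 — must wait 36 days from 2028-06-04 (when the request is received), so not before 2028-07-10; done 2028-07-15 — permitted.
Step 4 — counting 5 days from 2028-08-13 (end of the 29-day hold period, which began when the non-exempt records are produced on 2028-07-15) gives a deadline of 2028-08-18; 2028-08-17 is within that limit.
Step 5 — counting 77 days from 2028-08-24 (end of the 7-day hold period, which began when the exemption log is issued on 2028-08-17) gives a deadline of 2028-11-09; done 2028-08-26 — timely.
Step 6 — 15 and 40 days from 2028-08-26 (when third parties are notified) are 2028-09-10 and 2028-10-05 respectively; done 2028-09-17, which is between those dates.
Step 7 — counting 75 days from 2028-09-17 (when the final determination letter is issued) gives a deadline of 2028-12-01; done 2028-09-19 — timely.

None — every step was satisfied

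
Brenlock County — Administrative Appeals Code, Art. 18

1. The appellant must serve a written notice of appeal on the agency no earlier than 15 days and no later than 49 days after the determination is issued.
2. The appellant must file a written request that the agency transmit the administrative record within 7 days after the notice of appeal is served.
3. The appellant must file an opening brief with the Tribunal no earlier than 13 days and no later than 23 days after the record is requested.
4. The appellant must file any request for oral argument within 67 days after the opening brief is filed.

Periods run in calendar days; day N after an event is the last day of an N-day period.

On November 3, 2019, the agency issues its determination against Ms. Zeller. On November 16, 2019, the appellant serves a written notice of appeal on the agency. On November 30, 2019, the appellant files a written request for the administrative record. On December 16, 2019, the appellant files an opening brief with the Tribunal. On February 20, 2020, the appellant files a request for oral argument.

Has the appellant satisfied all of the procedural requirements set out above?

Step 1: the window is 15–49 days after November 3, 2019 (when the determination is issued), so November 18, 2019 through December 22, 2019; done November 16, 2019 — 2 days before the window opened.
The analysis stops there.

No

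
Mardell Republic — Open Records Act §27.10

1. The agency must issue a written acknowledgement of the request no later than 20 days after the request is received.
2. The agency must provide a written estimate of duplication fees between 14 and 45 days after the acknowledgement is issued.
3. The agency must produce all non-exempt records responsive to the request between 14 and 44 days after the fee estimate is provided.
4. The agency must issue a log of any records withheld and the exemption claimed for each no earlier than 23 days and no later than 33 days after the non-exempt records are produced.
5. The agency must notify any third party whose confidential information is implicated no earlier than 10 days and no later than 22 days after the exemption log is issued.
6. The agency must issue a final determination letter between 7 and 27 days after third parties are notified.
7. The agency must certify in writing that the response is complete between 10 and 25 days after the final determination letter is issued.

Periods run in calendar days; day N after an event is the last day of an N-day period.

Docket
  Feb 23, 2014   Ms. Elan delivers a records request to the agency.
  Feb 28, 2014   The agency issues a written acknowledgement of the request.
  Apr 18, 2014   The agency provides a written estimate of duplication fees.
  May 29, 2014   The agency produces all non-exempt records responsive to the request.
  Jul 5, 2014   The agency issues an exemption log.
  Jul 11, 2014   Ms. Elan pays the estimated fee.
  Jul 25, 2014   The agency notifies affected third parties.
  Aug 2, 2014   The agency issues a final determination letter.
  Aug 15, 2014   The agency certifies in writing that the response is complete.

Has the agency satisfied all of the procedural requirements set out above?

Step 1 — counting 20 days from Feb 23, 2014 (when the request is received) gives a deadline of Mar 15, 2014; completed Feb 28, 2014, before the deadline.
Step 2 — 14 and 45 days from Feb 28, 2014 (when the acknowledgement is issued) are Mar 14, 2014 and Apr 14, 2014 respectively; done Apr 18, 2014 — 4 days after the window closed.

No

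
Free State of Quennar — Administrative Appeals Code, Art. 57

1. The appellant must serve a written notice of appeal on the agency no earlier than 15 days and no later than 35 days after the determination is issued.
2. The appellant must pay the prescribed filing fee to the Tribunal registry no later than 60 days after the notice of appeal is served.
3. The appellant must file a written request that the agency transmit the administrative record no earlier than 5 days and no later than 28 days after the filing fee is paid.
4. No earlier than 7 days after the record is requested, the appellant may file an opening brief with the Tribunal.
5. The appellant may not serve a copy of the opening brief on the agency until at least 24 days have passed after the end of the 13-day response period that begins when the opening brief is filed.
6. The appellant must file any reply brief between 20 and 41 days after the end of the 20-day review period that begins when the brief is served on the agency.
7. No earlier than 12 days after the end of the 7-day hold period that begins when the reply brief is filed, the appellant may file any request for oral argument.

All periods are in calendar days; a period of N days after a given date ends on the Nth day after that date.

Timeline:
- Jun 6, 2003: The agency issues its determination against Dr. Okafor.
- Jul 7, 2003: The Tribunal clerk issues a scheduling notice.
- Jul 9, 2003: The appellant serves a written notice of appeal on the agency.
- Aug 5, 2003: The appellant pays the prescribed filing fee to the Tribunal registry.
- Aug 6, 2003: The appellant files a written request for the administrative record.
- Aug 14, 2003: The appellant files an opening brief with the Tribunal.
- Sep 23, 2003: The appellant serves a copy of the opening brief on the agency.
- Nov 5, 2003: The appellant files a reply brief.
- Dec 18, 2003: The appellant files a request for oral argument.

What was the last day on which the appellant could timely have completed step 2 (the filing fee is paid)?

Step 2 runs from Jul 9, 2003, when the notice of appeal is served. 60 days after Jul 9, 2003 is Sep 7, 2003.

Sep 7, 2003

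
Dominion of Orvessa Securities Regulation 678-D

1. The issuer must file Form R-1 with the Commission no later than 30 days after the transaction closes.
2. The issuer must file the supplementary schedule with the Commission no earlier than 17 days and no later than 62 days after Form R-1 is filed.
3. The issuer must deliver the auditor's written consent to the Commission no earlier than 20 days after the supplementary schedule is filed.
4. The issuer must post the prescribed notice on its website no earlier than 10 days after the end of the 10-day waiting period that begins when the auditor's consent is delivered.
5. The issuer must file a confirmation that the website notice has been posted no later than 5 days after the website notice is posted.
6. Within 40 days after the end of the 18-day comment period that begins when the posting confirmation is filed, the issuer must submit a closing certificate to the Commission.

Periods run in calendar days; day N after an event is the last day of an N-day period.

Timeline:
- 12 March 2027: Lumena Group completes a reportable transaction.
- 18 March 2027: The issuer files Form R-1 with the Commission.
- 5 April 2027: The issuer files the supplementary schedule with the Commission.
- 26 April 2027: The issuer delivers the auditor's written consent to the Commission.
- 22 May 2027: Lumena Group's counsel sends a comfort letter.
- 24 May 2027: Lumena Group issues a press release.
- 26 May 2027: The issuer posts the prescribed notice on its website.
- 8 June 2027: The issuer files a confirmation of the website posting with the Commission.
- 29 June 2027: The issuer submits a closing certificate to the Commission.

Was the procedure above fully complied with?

Step 1 — counting 30 days from 12 March 2027 (when the transaction closes) gives a deadline of 11 April 2027; completed 18 March 2027, before the deadline.
Step 2 — 17 and 62 days from 18 March 2027 (when Form R-1 is filed) are 4 April 2027 and 19 May 2027 respectively; done 5 April 2027, which is between those dates.
Step 3 — must wait 20 days from 5 April 2027 (when the supplementary schedule is filed), so not before 25 April 2027; done 26 April 2027, after the minimum wait.
Step 4 — must wait 10 days from 6 May 2027 (end of the 10-day waiting period, which began when the auditor's consent is delivered on 26 April 2027), so not before 16 May 2027; done 26 May 2027, after the minimum wait.
Step 5 — counting 5 days from 26 May 2027 (when the website notice is posted) gives a deadline of 31 May 2027; not done until 8 June 2027, 8 days after the deadline.
Later steps need not be reached.

No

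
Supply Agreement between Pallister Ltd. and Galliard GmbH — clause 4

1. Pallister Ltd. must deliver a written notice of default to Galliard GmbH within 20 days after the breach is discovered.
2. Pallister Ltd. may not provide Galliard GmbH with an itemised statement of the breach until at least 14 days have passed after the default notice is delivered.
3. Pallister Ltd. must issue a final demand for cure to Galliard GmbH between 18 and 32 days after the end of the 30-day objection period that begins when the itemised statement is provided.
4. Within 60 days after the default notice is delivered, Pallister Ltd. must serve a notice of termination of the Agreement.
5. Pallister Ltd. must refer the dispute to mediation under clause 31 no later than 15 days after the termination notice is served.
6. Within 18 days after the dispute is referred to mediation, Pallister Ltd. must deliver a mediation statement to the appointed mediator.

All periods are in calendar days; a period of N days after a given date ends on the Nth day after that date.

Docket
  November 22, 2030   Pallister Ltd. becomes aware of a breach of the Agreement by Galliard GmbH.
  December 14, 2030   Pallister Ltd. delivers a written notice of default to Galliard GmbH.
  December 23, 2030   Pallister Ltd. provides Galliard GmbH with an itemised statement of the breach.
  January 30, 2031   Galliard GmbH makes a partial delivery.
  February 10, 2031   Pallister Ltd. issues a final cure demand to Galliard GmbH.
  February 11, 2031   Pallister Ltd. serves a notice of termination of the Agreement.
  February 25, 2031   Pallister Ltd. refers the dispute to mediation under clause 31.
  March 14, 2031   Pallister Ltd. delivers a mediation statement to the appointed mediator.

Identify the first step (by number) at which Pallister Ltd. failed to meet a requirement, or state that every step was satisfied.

Step 1: 20 days after November 22, 2030 (when the breach is discovered) is December 12, 2030; December 14, 2030 misses that deadline by 2 days.
The procedure was therefore not followed at step 1.

Step 1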